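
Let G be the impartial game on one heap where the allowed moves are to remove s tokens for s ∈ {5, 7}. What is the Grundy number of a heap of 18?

Compute g(0), g(1), … for moves {5, 7}:
k:     0  1  2  3  4  5  6  7  8  9 10 11 12 13 14 15 16 17 18
g(k):  0  0  0  0  0  1  1  1  1  1  2  2  0  0  0  0  0  1  1
So g(18) = 1.

1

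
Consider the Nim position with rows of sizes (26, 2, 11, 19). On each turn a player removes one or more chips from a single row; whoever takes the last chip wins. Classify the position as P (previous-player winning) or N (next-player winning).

P-position

Write each in binary and XOR column by column:
  11010  (26)
  00010  (2)
  01011  (11)
  10011  (19)
  -----
  00000  (0)
The nim-sum is 0, so this is a P-position: the player to move is in a losing position under optimal play.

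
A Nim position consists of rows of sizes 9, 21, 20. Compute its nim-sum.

8

Bitwise XOR of the heap sizes:
  01001  (9)
  10101  (21)
  10100  (20)
  -----
  01000  (8)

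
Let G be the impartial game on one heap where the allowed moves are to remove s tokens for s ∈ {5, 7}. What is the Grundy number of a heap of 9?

1

Grundy values for subtraction set {5, 7}:
k:     0  1  2  3  4  5  6  7  8  9
g(k):  0  0  0  0  0  1  1  1  1  1
So g(9) = 1.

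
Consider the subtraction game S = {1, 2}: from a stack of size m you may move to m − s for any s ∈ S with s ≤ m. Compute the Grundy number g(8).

2

Build the Grundy sequence with g(k) = mex{g(k−s) : s ∈ {1, 2}, s ≤ k}:
k:     0  1  2  3  4  5  6  7  8
g(k):  0  1  2  0  1  2  0  1  2
So g(8) = 2.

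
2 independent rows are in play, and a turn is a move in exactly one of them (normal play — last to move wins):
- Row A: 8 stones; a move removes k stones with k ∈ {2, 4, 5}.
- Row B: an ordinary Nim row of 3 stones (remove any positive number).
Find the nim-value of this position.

3

Grundy values for row A (subtraction set {2, 4, 5}):
g(0) = mex{} = 0
g(1) = mex{} = 0
g(2) = mex{0} = 1
g(3) = mex{0} = 1
g(4) = mex{0,1} = 2
g(5) = mex{0,1} = 2
g(6) = mex{0,1,2} = 3
g(7) = mex{1,2} = 0
g(8) = mex{1,2,3} = 0
So g(8) = 0.
Row B is a plain Nim row of size 3, so its Grundy value is 3.
The value of a disjunctive sum is the nim-sum of the parts.
Combined value = 0 ⊕ 3 = 3.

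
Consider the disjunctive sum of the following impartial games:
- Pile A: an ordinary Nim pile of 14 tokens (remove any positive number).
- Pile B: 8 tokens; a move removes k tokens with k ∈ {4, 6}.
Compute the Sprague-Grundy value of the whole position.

12

Pile A is a plain Nim pile of size 14, so its Grundy value is 14.
For pile B, compute g(0), g(1), … with moves {4, 6}:
g(0) = mex{} = 0
g(1) = mex{} = 0
g(2) = mex{} = 0
g(3) = mex{} = 0
g(4) = mex{0} = 1
g(5) = mex{0} = 1
g(6) = mex{0} = 1
g(7) = mex{0} = 1
g(8) = mex{0,1} = 2
So g(8) = 2.
By the Sprague-Grundy theorem, the Grundy value of a sum of independent games is the XOR of the component values.
Combined value = 14 XOR 2 = 12.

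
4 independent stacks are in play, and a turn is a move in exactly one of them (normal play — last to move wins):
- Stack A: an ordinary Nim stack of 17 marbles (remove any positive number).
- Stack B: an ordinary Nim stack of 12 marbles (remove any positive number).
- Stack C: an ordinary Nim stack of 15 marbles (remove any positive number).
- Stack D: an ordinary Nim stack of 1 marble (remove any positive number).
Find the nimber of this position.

Stack A is a plain Nim stack of size 17, so its Grundy value is 17.
Stack B is a plain Nim stack of size 12, so its Grundy value is 12.
Stack C is a plain Nim stack of size 15, so its Grundy value is 15.
Stack D is a plain Nim stack of size 1, so its Grundy value is 1.
By the Sprague-Grundy theorem, the Grundy value of a sum of independent games is the XOR of the component values.
Combined value = 17 ⊕ 12 ⊕ 15 ⊕ 1 = 19.

19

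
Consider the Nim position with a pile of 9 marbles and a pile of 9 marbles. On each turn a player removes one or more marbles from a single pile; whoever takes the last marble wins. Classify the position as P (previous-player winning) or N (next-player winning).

P-position

Compute the nim-sum pairwise:
9 ^ 9 = 0
The nim-sum is 0, so this is a P-position: the player to move is in a losing position under optimal play.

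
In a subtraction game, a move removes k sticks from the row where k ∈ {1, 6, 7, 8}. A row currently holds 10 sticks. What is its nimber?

Build the Grundy sequence with g(k) = mex{g(k−s) : s ∈ {1, 6, 7, 8}, s ≤ k}:
g(0) = mex{} = 0
g(1) = mex{0} = 1
g(2) = mex{1} = 0
g(3) = mex{0} = 1
g(4) = mex{1} = 0
g(5) = mex{0} = 1
g(6) = mex{0,1} = 2
g(7) = mex{0,1,2} = 3
g(8) = mex{0,1,3} = 2
g(9) = mex{0,1,2} = 3
g(10) = mex{0,1,3} = 2
So g(10) = 2.

2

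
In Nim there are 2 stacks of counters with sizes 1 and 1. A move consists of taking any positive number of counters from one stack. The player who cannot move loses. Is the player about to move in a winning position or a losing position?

Losing position

Nim-sum: 1 ^ 1 = 0.
The nim-sum is 0, so this is a P-position: the player to move is in a losing position under optimal play.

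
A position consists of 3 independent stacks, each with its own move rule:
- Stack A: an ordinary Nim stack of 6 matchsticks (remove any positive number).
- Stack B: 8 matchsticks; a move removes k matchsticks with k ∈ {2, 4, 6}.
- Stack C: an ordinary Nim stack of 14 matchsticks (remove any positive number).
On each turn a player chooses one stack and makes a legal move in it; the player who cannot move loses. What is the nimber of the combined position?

Stack A is a plain Nim stack of size 6, so its Grundy value is 6.
Build the Grundy sequence for stack B with g(k) = mex{g(k−s) : s ∈ {2, 4, 6}, s ≤ k}:
g(0) = mex{} = 0
g(1) = mex{} = 0
g(2) = mex{0} = 1
g(3) = mex{0} = 1
g(4) = mex{0,1} = 2
g(5) = mex{0,1} = 2
g(6) = mex{0,1,2} = 3
g(7) = mex{0,1,2} = 3
g(8) = mex{1,2,3} = 0
So g(8) = 0.
Stack C is a plain Nim stack of size 14, so its Grundy value is 14.
The value of a disjunctive sum is the nim-sum of the parts.
Combined value = 6 XOR 0 XOR 14 = 8.

8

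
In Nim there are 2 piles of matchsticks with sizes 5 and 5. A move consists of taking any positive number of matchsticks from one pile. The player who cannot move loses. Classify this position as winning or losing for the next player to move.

Losing position

Nim-sum: 5 ^ 5 = 0.
The nim-sum is 0, so this is a P-position: the player to move is in a losing position under optimal play.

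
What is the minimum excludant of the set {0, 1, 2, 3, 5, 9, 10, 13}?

4

The values 0, 1, 2, 3 are all present; 4 is the first non-negative integer missing from the set.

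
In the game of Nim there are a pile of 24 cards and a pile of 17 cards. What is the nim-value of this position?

9

Bitwise XOR of the heap sizes:
  11000  (24)
  10001  (17)
  -----
  01001  (9)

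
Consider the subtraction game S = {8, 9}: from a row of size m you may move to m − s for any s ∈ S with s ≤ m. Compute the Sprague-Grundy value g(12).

1

Grundy values for subtraction set {8, 9}:
g(0) = mex{} = 0
g(1) = mex{} = 0
g(2) = mex{} = 0
g(3) = mex{} = 0
g(4) = mex{} = 0
g(5) = mex{} = 0
g(6) = mex{} = 0
g(7) = mex{} = 0
g(8) = mex{0} = 1
g(9) = mex{0} = 1
g(10) = mex{0} = 1
g(11) = mex{0} = 1
g(12) = mex{0} = 1
So g(12) = 1.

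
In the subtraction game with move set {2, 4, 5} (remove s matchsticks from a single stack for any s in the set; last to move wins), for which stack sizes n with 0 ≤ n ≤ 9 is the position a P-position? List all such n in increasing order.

0, 1, 7, 8

Compute g(0), g(1), … for moves {2, 4, 5}:
g(0) = mex{} = 0
g(1) = mex{} = 0
g(2) = mex{0} = 1
g(3) = mex{0} = 1
g(4) = mex{0,1} = 2
g(5) = mex{0,1} = 2
g(6) = mex{0,1,2} = 3
g(7) = mex{1,2} = 0
g(8) = mex{1,2,3} = 0
g(9) = mex{0,2} = 1
The P-positions (g = 0) in 0..9 are 0, 1, 7, 8.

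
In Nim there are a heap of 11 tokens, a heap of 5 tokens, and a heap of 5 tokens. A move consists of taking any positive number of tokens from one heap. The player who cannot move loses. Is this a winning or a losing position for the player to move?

Winning position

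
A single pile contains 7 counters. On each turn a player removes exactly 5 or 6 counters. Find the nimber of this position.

Build the Grundy sequence with g(k) = mex{g(k−s) : s ∈ {5, 6}, s ≤ k}:
g(0) = mex{} = 0
g(1) = mex{} = 0
g(2) = mex{} = 0
g(3) = mex{} = 0
g(4) = mex{} = 0
g(5) = mex{0} = 1
g(6) = mex{0} = 1
g(7) = mex{0} = 1
So g(7) = 1.

1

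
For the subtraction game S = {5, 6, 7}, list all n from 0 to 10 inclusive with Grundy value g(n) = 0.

Build the Grundy sequence with g(k) = mex{g(k−s) : s ∈ {5, 6, 7}, s ≤ k}:
g(0) = mex{} = 0
g(1) = mex{} = 0
g(2) = mex{} = 0
g(3) = mex{} = 0
g(4) = mex{} = 0
g(5) = mex{0} = 1
g(6) = mex{0} = 1
g(7) = mex{0} = 1
g(8) = mex{0} = 1
g(9) = mex{0} = 1
g(10) = mex{0,1} = 2
The P-positions (g = 0) in 0..10 are 0, 1, 2, 3, 4.

0, 1, 2, 3, 4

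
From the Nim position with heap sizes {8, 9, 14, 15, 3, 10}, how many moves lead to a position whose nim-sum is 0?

Compute the nim-sum pairwise:
8 XOR 9 = 1
1 XOR 14 = 15
15 XOR 15 = 0
0 XOR 3 = 3
3 XOR 10 = 9
The overall nim-sum is X = 9. A heap of size p has a winning move iff p XOR X < p (reduce it to p XOR X).
  8: 8 XOR 9 = 1 < 8 — winning move (to 1).
  9: 9 XOR 9 = 0 < 9 — winning move (to 0).
  14: 14 XOR 9 = 7 < 14 — winning move (to 7).
  15: 15 XOR 9 = 6 < 15 — winning move (to 6).
  3: 3 XOR 9 = 10 ≥ 3 — no move.
  10: 10 XOR 9 = 3 < 10 — winning move (to 3).
That gives 5 winning moves.

5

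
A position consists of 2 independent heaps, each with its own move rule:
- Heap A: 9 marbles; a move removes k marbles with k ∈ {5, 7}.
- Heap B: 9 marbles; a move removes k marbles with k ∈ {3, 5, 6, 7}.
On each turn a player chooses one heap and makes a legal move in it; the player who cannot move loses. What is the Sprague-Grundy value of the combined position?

Grundy values for heap A (subtraction set {5, 7}):
k:     0  1  2  3  4  5  6  7  8  9
g(k):  0  0  0  0  0  1  1  1  1  1
So g(9) = 1.
Build the Grundy sequence for heap B with g(k) = mex{g(k−s) : s ∈ {3, 5, 6, 7}, s ≤ k}:
k:     0  1  2  3  4  5  6  7  8  9
g(k):  0  0  0  1  1  1  2  2  2  3
So g(9) = 3.
The value of a disjunctive sum is the nim-sum of the parts.
Combined value = 1 ⊕ 3 = 2.

2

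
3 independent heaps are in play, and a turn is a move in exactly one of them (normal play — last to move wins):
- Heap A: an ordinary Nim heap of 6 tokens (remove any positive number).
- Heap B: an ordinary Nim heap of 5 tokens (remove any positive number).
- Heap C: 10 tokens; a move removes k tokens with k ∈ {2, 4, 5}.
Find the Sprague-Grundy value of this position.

2

Heap A is a plain Nim heap of size 6, so its Grundy value is 6.
Heap B is a plain Nim heap of size 5, so its Grundy value is 5.
Grundy values for heap C (subtraction set {2, 4, 5}):
k:     0  1  2  3  4  5  6  7  8  9 10
g(k):  0  0  1  1  2  2  3  0  0  1  1
So g(10) = 1.
By the Sprague-Grundy theorem, the Grundy value of a sum of independent games is the XOR of the component values.
Combined value = 6 ⊕ 5 ⊕ 1 = 2.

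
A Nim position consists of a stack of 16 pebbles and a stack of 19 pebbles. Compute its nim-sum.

3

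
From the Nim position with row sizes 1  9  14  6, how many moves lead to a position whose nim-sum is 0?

0

Bitwise XOR of the heap sizes:
  0001  (1)
  1001  (9)
  1110  (14)
  0110  (6)
  ----
  0000  (0)
The nim-sum is already 0, so every move leaves a nonzero nim-sum — there are no winning moves.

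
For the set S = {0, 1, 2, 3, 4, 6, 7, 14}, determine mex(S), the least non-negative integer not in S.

5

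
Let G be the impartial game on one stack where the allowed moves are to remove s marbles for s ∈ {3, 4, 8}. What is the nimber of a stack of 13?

0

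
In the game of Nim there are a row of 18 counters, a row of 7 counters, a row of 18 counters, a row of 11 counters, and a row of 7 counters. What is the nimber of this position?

Nim-sum: 18 ⊕ 7 ⊕ 18 ⊕ 11 ⊕ 7 = 11.

11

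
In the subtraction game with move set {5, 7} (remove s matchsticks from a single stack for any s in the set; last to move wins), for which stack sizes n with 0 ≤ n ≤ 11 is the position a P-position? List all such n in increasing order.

0, 1, 2, 3, 4

Grundy values for subtraction set {5, 7}:
k:     0  1  2  3  4  5  6  7  8  9 10 11
g(k):  0  0  0  0  0  1  1  1  1  1  2  2
The P-positions (g = 0) in 0..11 are 0, 1, 2, 3, 4.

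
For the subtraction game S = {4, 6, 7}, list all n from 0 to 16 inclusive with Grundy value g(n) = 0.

0, 1, 2, 3, 11, 12, 13, 14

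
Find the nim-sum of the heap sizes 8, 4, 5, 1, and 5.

In binary:
  1000  (8)
  0100  (4)
  0101  (5)
  0001  (1)
  0101  (5)
  ----
  1101  (13)

13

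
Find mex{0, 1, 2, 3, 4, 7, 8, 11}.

5

The values 0, 1, 2, 3, 4 are all present; 5 is the first non-negative integer missing from the set.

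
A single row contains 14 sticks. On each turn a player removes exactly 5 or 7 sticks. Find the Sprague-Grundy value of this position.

Grundy values for subtraction set {5, 7}:
k:     0  1  2  3  4  5  6  7  8  9 10 11 12 13 14
g(k):  0  0  0  0  0  1  1  1  1  1  2  2  0  0  0
So g(14) = 0.

0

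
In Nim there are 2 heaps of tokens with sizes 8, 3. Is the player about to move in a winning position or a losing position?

Compute the nim-sum pairwise:
8 ^ 3 = 11
The nim-sum is 11 ≠ 0, so this is an N-position: the player to move can win.

Winning position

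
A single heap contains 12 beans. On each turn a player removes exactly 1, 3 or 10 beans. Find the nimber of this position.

2

Build the Grundy sequence with g(k) = mex{g(k−s) : s ∈ {1, 3, 10}, s ≤ k}:
g(0) = mex{} = 0
g(1) = mex{0} = 1
g(2) = mex{1} = 0
g(3) = mex{0} = 1
g(4) = mex{1} = 0
g(5) = mex{0} = 1
g(6) = mex{1} = 0
g(7) = mex{0} = 1
g(8) = mex{1} = 0
g(9) = mex{0} = 1
g(10) = mex{0,1} = 2
g(11) = mex{0,1,2} = 3
g(12) = mex{0,1,3} = 2
So g(12) = 2.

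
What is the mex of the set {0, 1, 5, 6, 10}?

The values 0, 1 are all present; 2 is the first non-negative integer missing from the set.

2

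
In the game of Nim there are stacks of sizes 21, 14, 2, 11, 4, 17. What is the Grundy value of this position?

In binary:
  10101  (21)
  01110  (14)
  00010  (2)
  01011  (11)
  00100  (4)
  10001  (17)
  -----
  00111  (7)

7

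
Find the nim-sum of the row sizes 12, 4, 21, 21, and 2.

10

Compute the nim-sum pairwise:
12 XOR 4 = 8
8 XOR 21 = 29
29 XOR 21 = 8
8 XOR 2 = 10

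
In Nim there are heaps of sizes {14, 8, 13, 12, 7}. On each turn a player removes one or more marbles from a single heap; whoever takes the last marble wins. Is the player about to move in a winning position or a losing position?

Losing position

Compute the nim-sum pairwise:
14 XOR 8 = 6
6 XOR 13 = 11
11 XOR 12 = 7
7 XOR 7 = 0
The nim-sum is 0, so this is a P-position: the player to move is in a losing position under optimal play.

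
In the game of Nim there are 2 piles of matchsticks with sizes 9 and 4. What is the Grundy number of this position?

Nim-sum: 9 ⊕ 4 = 13.

13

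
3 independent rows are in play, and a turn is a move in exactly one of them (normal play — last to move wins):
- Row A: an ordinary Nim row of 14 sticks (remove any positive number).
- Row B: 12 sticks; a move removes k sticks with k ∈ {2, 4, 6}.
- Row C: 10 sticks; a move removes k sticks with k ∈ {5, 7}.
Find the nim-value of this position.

Row A is a plain Nim row of size 14, so its Grundy value is 14.
For row B, compute g(0), g(1), … with moves {2, 4, 6}:
k:     0  1  2  3  4  5  6  7  8  9 10 11 12
g(k):  0  0  1  1  2  2  3  3  0  0  1  1  2
So g(12) = 2.
Grundy values for row C (subtraction set {5, 7}):
k:     0  1  2  3  4  5  6  7  8  9 10
g(k):  0  0  0  0  0  1  1  1  1  1  2
So g(10) = 2.
The value of a disjunctive sum is the nim-sum of the parts.
Combined value = 14 XOR 2 XOR 2 = 14.

14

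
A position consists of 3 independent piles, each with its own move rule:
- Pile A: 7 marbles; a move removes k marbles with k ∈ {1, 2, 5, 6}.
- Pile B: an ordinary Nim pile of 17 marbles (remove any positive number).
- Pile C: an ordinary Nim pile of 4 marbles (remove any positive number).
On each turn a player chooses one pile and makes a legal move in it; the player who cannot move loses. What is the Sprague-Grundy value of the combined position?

21

Build the Grundy sequence for pile A with g(k) = mex{g(k−s) : s ∈ {1, 2, 5, 6}, s ≤ k}:
g(0) = mex{} = 0
g(1) = mex{0} = 1
g(2) = mex{0,1} = 2
g(3) = mex{1,2} = 0
g(4) = mex{0,2} = 1
g(5) = mex{0,1} = 2
g(6) = mex{0,1,2} = 3
g(7) = mex{1,2,3} = 0
So g(7) = 0.
Pile B is a plain Nim pile of size 17, so its Grundy value is 17.
Pile C is a plain Nim pile of size 4, so its Grundy value is 4.
The value of a disjunctive sum is the nim-sum of the parts.
Combined value = 0 ⊕ 17 ⊕ 4 = 21.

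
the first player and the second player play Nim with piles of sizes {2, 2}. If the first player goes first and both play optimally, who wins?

Nim-sum: 2 ⊕ 2 = 0.
The nim-sum is 0, so this is a P-position: the player to move is in a losing position under optimal play; the first player is about to move from it and so loses — the second player wins.

the second player wins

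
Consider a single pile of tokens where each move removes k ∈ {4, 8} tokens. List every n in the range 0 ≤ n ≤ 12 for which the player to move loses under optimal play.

Build the Grundy sequence with g(k) = mex{g(k−s) : s ∈ {4, 8}, s ≤ k}:
k:     0  1  2  3  4  5  6  7  8  9 10 11 12
g(k):  0  0  0  0  1  1  1  1  2  2  2  2  0
The P-positions (g = 0) in 0..12 are 0, 1, 2, 3, 12.

0, 1, 2, 3, 12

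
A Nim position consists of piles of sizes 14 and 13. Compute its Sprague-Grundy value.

Nim-sum: 14 ^ 13 = 3.

3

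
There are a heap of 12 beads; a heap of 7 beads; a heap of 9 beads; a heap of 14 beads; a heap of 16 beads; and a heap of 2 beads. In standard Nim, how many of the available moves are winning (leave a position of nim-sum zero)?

1

Compute the nim-sum pairwise:
12 ⊕ 7 = 11
11 ⊕ 9 = 2
2 ⊕ 14 = 12
12 ⊕ 16 = 28
28 ⊕ 2 = 30
The overall nim-sum is X = 30. A heap of size p has a winning move iff p XOR X < p (reduce it to p XOR X).
  12: 12 XOR 30 = 18 ≥ 12 — no move.
  7: 7 XOR 30 = 25 ≥ 7 — no move.
  9: 9 XOR 30 = 23 ≥ 9 — no move.
  14: 14 XOR 30 = 16 ≥ 14 — no move.
  16: 16 XOR 30 = 14 < 16 — winning move (to 14).
  2: 2 XOR 30 = 28 ≥ 2 — no move.
That gives 1 winning move.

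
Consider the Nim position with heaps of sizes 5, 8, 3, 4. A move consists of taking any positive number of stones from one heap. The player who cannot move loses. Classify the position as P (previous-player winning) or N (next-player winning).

N-position

Write each in binary and XOR column by column:
  0101  (5)
  1000  (8)
  0011  (3)
  0100  (4)
  ----
  1010  (10)
The nim-sum is 10 ≠ 0, so this is an N-position: the player to move can win.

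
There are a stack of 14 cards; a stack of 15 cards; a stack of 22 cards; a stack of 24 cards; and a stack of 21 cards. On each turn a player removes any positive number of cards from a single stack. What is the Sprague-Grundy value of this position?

Bitwise XOR of the heap sizes:
  01110  (14)
  01111  (15)
  10110  (22)
  11000  (24)
  10101  (21)
  -----
  11010  (26)

26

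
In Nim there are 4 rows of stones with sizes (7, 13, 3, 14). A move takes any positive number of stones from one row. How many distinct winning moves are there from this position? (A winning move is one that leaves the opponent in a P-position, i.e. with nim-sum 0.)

3

Nim-sum: 7 ⊕ 13 ⊕ 3 ⊕ 14 = 7.
The overall nim-sum is X = 7. A row of size p has a winning move iff p XOR X < p (reduce it to p XOR X).
  7: 7 XOR 7 = 0 < 7 — winning move (to 0).
  13: 13 XOR 7 = 10 < 13 — winning move (to 10).
  3: 3 XOR 7 = 4 ≥ 3 — no move.
  14: 14 XOR 7 = 9 < 14 — winning move (to 9).
That gives 3 winning moves.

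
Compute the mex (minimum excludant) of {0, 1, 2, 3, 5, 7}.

4

The values 0, 1, 2, 3 are all present; 4 is the first non-negative integer missing from the set.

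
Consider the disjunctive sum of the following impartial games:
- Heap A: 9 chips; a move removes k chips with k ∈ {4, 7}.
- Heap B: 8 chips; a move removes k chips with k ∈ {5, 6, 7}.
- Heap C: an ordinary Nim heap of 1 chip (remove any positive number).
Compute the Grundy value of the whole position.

2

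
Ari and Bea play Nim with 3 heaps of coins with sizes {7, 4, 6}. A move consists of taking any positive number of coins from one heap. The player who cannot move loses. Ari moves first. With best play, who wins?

Nim-sum: 7 ^ 4 ^ 6 = 5.
The nim-sum is 5 ≠ 0, so this is an N-position: the player to move can win; Ari has a winning move.

Ari wins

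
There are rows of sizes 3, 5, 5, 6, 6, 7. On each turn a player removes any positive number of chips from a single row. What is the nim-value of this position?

Compute the nim-sum pairwise:
3 XOR 5 = 6
6 XOR 5 = 3
3 XOR 6 = 5
5 XOR 6 = 3
3 XOR 7 = 4

4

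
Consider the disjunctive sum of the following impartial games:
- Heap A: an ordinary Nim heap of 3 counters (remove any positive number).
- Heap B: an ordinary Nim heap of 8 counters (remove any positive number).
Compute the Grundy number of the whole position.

Heap A is a plain Nim heap of size 3, so its Grundy value is 3.
Heap B is a plain Nim heap of size 8, so its Grundy value is 8.
By the Sprague-Grundy theorem, the Grundy value of a sum of independent games is the XOR of the component values.
Combined value = 3 XOR 8 = 11.

11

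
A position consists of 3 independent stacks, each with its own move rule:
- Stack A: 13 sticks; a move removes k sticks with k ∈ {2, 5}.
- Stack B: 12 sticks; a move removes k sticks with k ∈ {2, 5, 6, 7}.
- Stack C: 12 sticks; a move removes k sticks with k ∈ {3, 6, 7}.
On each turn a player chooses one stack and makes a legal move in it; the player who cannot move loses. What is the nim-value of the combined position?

Grundy values for stack A (subtraction set {2, 5}):
k:     0  1  2  3  4  5  6  7  8  9 10 11 12 13
g(k):  0  0  1  1  0  2  1  0  0  1  1  0  2  1
So g(13) = 1.
Grundy values for stack B (subtraction set {2, 5, 6, 7}):
g(0) = mex{} = 0
g(1) = mex{} = 0
g(2) = mex{0} = 1
g(3) = mex{0} = 1
g(4) = mex{1} = 0
g(5) = mex{0,1} = 2
g(6) = mex{0} = 1
g(7) = mex{0,1,2} = 3
g(8) = mex{0,1} = 2
g(9) = mex{0,1,3} = 2
g(10) = mex{0,1,2} = 3
g(11) = mex{0,1,2} = 3
g(12) = mex{1,2,3} = 0
So g(12) = 0.
Grundy values for stack C (subtraction set {3, 6, 7}):
k:     0  1  2  3  4  5  6  7  8  9 10 11 12
g(k):  0  0  0  1  1  1  2  2  2  3  0  0  0
So g(12) = 0.
By the Sprague-Grundy theorem, the Grundy value of a sum of independent games is the XOR of the component values.
Combined value = 1 ⊕ 0 ⊕ 0 = 1.

1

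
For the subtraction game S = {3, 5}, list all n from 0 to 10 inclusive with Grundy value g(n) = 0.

Grundy values for subtraction set {3, 5}:
g(0) = mex{} = 0
g(1) = mex{} = 0
g(2) = mex{} = 0
g(3) = mex{0} = 1
g(4) = mex{0} = 1
g(5) = mex{0} = 1
g(6) = mex{0,1} = 2
g(7) = mex{0,1} = 2
g(8) = mex{1} = 0
g(9) = mex{1,2} = 0
g(10) = mex{1,2} = 0
The P-positions (g = 0) in 0..10 are 0, 1, 2, 8, 9, 10.

0, 1, 2, 8, 9, 10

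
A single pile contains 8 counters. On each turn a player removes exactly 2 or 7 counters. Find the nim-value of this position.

2

Build the Grundy sequence with g(k) = mex{g(k−s) : s ∈ {2, 7}, s ≤ k}:
g(0) = mex{} = 0
g(1) = mex{} = 0
g(2) = mex{0} = 1
g(3) = mex{0} = 1
g(4) = mex{1} = 0
g(5) = mex{1} = 0
g(6) = mex{0} = 1
g(7) = mex{0} = 1
g(8) = mex{0,1} = 2
So g(8) = 2.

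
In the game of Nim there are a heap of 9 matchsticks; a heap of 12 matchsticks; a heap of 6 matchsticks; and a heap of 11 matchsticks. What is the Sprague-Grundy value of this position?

8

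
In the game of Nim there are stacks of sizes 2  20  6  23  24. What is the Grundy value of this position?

31

Compute the nim-sum pairwise:
2 ^ 20 = 22
22 ^ 6 = 16
16 ^ 23 = 7
7 ^ 24 = 31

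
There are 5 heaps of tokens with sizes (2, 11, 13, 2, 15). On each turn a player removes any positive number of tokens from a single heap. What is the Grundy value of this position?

9

Write each in binary and XOR column by column:
  0010  (2)
  1011  (11)
  1101  (13)
  0010  (2)
  1111  (15)
  ----
  1001  (9)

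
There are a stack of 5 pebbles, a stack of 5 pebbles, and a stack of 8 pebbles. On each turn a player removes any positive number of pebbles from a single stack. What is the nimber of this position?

8

In binary:
  0101  (5)
  0101  (5)
  1000  (8)
  ----
  1000  (8)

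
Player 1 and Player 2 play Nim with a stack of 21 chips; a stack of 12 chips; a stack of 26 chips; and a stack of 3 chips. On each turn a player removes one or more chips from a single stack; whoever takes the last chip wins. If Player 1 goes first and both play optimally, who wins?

Write each in binary and XOR column by column:
  10101  (21)
  01100  (12)
  11010  (26)
  00011  (3)
  -----
  00000  (0)
The nim-sum is 0, so this is a P-position: the player to move is in a losing position under optimal play; Player 1 is about to move from it and so loses — Player 2 wins.

Player 2 wins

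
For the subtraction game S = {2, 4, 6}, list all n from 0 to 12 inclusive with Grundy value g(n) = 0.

Build the Grundy sequence with g(k) = mex{g(k−s) : s ∈ {2, 4, 6}, s ≤ k}:
k:     0  1  2  3  4  5  6  7  8  9 10 11 12
g(k):  0  0  1  1  2  2  3  3  0  0  1  1  2
The P-positions (g = 0) in 0..12 are 0, 1, 8, 9.

0, 1, 8, 9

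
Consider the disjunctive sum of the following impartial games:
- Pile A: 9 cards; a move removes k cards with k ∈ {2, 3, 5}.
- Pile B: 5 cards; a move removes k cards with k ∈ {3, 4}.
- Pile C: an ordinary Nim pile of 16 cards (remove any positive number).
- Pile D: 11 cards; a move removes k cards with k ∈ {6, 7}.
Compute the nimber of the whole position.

For pile A, compute g(0), g(1), … with moves {2, 3, 5}:
k:     0  1  2  3  4  5  6  7  8  9
g(k):  0  0  1  1  2  2  3  0  0  1
So g(9) = 1.
Grundy values for pile B (subtraction set {3, 4}):
g(0) = mex{} = 0
g(1) = mex{} = 0
g(2) = mex{} = 0
g(3) = mex{0} = 1
g(4) = mex{0} = 1
g(5) = mex{0} = 1
So g(5) = 1.
Pile C is a plain Nim pile of size 16, so its Grundy value is 16.
Grundy values for pile D (subtraction set {6, 7}):
k:     0  1  2  3  4  5  6  7  8  9 10 11
g(k):  0  0  0  0  0  0  1  1  1  1  1  1
So g(11) = 1.
The value of a disjunctive sum is the nim-sum of the parts.
Combined value = 1 XOR 1 XOR 16 XOR 1 = 17.

17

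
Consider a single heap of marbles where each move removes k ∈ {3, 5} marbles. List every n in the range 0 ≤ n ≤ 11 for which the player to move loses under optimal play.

0, 1, 2, 8, 9, 10

Compute g(0), g(1), … for moves {3, 5}:
g(0) = mex{} = 0
g(1) = mex{} = 0
g(2) = mex{} = 0
g(3) = mex{0} = 1
g(4) = mex{0} = 1
g(5) = mex{0} = 1
g(6) = mex{0,1} = 2
g(7) = mex{0,1} = 2
g(8) = mex{1} = 0
g(9) = mex{1,2} = 0
g(10) = mex{1,2} = 0
g(11) = mex{0,2} = 1
The P-positions (g = 0) in 0..11 are 0, 1, 2, 8, 9, 10.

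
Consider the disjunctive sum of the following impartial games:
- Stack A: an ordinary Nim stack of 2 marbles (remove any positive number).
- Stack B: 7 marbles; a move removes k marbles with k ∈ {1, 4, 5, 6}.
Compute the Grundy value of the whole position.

Stack A is a plain Nim stack of size 2, so its Grundy value is 2.
For stack B, compute g(0), g(1), … with moves {1, 4, 5, 6}:
k:     0  1  2  3  4  5  6  7
g(k):  0  1  0  1  2  3  2  3
So g(7) = 3.
The value of a disjunctive sum is the nim-sum of the parts.
Combined value = 2 XOR 3 = 1.

1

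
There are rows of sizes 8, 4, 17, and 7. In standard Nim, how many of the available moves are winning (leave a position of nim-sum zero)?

1

Compute the nim-sum pairwise:
8 XOR 4 = 12
12 XOR 17 = 29
29 XOR 7 = 26
The overall nim-sum is X = 26. A row of size p has a winning move iff p XOR X < p (reduce it to p XOR X).
  8: 8 XOR 26 = 18 ≥ 8 — no move.
  4: 4 XOR 26 = 30 ≥ 4 — no move.
  17: 17 XOR 26 = 11 < 17 — winning move (to 11).
  7: 7 XOR 26 = 29 ≥ 7 — no move.
That gives 1 winning move.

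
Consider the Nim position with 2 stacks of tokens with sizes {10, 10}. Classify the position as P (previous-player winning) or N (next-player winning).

P-position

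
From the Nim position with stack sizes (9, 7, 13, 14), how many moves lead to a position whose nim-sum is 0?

Nim-sum: 9 XOR 7 XOR 13 XOR 14 = 13.
The overall nim-sum is X = 13. A stack of size p has a winning move iff p XOR X < p (reduce it to p XOR X).
  9: 9 XOR 13 = 4 < 9 — winning move (to 4).
  7: 7 XOR 13 = 10 ≥ 7 — no move.
  13: 13 XOR 13 = 0 < 13 — winning move (to 0).
  14: 14 XOR 13 = 3 < 14 — winning move (to 3).
That gives 3 winning moves.

3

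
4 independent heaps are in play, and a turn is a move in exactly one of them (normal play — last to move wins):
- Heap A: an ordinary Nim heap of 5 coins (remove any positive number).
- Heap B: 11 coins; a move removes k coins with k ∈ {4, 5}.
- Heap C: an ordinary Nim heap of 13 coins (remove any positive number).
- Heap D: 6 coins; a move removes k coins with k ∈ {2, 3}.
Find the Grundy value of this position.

8

Heap A is a plain Nim heap of size 5, so its Grundy value is 5.
Grundy values for heap B (subtraction set {4, 5}):
g(0) = mex{} = 0
g(1) = mex{} = 0
g(2) = mex{} = 0
g(3) = mex{} = 0
g(4) = mex{0} = 1
g(5) = mex{0} = 1
g(6) = mex{0} = 1
g(7) = mex{0} = 1
g(8) = mex{0,1} = 2
g(9) = mex{1} = 0
g(10) = mex{1} = 0
g(11) = mex{1} = 0
So g(11) = 0.
Heap C is a plain Nim heap of size 13, so its Grundy value is 13.
Grundy values for heap D (subtraction set {2, 3}):
g(0) = mex{} = 0
g(1) = mex{} = 0
g(2) = mex{0} = 1
g(3) = mex{0} = 1
g(4) = mex{0,1} = 2
g(5) = mex{1} = 0
g(6) = mex{1,2} = 0
So g(6) = 0.
By the Sprague-Grundy theorem, the Grundy value of a sum of independent games is the XOR of the component values.
Combined value = 5 XOR 0 XOR 13 XOR 0 = 8.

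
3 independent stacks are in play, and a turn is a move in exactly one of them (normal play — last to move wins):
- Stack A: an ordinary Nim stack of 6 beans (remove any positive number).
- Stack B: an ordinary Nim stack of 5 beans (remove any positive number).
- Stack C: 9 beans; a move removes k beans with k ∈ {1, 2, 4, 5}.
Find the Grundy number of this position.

Stack A is a plain Nim stack of size 6, so its Grundy value is 6.
Stack B is a plain Nim stack of size 5, so its Grundy value is 5.
Build the Grundy sequence for stack C with g(k) = mex{g(k−s) : s ∈ {1, 2, 4, 5}, s ≤ k}:
k:     0  1  2  3  4  5  6  7  8  9
g(k):  0  1  2  0  1  2  0  1  2  0
So g(9) = 0.
The value of a disjunctive sum is the nim-sum of the parts.
Combined value = 6 XOR 5 XOR 0 = 3.

3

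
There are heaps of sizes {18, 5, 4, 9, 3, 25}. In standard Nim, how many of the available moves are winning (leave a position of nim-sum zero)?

Compute the nim-sum pairwise:
18 ^ 5 = 23
23 ^ 4 = 19
19 ^ 9 = 26
26 ^ 3 = 25
25 ^ 25 = 0
The nim-sum is already 0, so every move leaves a nonzero nim-sum — there are no winning moves.

0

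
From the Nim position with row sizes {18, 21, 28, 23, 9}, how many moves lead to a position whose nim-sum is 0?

3

Compute the nim-sum pairwise:
18 XOR 21 = 7
7 XOR 28 = 27
27 XOR 23 = 12
12 XOR 9 = 5
The overall nim-sum is X = 5. A row of size p has a winning move iff p XOR X < p (reduce it to p XOR X).
  18: 18 XOR 5 = 23 ≥ 18 — no move.
  21: 21 XOR 5 = 16 < 21 — winning move (to 16).
  28: 28 XOR 5 = 25 < 28 — winning move (to 25).
  23: 23 XOR 5 = 18 < 23 — winning move (to 18).
  9: 9 XOR 5 = 12 ≥ 9 — no move.
That gives 3 winning moves.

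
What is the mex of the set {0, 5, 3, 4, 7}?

1

0 is in the set but 1 is not, so the mex is 1.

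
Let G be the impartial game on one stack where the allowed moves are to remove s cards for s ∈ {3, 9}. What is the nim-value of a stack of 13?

Grundy values for subtraction set {3, 9}:
k:     0  1  2  3  4  5  6  7  8  9 10 11 12 13
g(k):  0  0  0  1  1  1  0  0  0  1  1  1  0  0
So g(13) = 0.

0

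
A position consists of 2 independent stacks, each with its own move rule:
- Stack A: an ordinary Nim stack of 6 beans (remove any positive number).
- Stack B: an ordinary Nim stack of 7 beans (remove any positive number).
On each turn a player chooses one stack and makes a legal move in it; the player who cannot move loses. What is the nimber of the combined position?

1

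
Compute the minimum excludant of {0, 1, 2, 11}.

3

The values 0, 1, 2 are all present; 3 is the first non-negative integer missing from the set.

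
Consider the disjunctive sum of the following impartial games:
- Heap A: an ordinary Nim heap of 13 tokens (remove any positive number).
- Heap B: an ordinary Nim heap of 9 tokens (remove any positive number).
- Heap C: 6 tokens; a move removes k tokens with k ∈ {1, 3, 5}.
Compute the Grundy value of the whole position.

4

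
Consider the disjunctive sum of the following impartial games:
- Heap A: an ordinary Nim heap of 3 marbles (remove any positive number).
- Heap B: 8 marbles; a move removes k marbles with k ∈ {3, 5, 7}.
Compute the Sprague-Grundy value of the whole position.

1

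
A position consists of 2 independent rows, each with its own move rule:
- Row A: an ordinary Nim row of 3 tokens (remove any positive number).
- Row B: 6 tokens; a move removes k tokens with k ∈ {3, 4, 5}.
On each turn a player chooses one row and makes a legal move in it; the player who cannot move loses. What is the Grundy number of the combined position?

1

Row A is a plain Nim row of size 3, so its Grundy value is 3.
For row B, compute g(0), g(1), … with moves {3, 4, 5}:
g(0) = mex{} = 0
g(1) = mex{} = 0
g(2) = mex{} = 0
g(3) = mex{0} = 1
g(4) = mex{0} = 1
g(5) = mex{0} = 1
g(6) = mex{0,1} = 2
So g(6) = 2.
The value of a disjunctive sum is the nim-sum of the parts.
Combined value = 3 ⊕ 2 = 1.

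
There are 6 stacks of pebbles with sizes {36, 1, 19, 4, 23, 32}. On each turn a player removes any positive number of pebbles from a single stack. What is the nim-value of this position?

5

Compute the nim-sum pairwise:
36 ^ 1 = 37
37 ^ 19 = 54
54 ^ 4 = 50
50 ^ 23 = 37
37 ^ 32 = 5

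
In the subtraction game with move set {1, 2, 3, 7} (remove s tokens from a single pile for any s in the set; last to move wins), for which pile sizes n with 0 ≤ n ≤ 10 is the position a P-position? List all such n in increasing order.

Build the Grundy sequence with g(k) = mex{g(k−s) : s ∈ {1, 2, 3, 7}, s ≤ k}:
k:     0  1  2  3  4  5  6  7  8  9 10
g(k):  0  1  2  3  0  1  2  3  0  1  2
The P-positions (g = 0) in 0..10 are 0, 4, 8.

0, 4, 8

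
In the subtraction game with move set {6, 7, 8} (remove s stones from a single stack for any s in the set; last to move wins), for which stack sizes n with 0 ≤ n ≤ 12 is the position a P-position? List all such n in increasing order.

0, 1, 2, 3, 4, 5

Grundy values for subtraction set {6, 7, 8}:
k:     0  1  2  3  4  5  6  7  8  9 10 11 12
g(k):  0  0  0  0  0  0  1  1  1  1  1  1  2
The P-positions (g = 0) in 0..12 are 0, 1, 2, 3, 4, 5.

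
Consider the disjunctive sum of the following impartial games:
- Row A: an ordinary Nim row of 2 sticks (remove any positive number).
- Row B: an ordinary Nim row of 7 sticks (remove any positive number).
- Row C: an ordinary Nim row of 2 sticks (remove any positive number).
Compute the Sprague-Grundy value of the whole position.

7

Row A is a plain Nim row of size 2, so its Grundy value is 2.
Row B is a plain Nim row of size 7, so its Grundy value is 7.
Row C is a plain Nim row of size 2, so its Grundy value is 2.
By the Sprague-Grundy theorem, the Grundy value of a sum of independent games is the XOR of the component values.
Combined value = 2 XOR 7 XOR 2 = 7.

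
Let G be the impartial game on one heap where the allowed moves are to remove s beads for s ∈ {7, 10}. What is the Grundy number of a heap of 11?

1

Build the Grundy sequence with g(k) = mex{g(k−s) : s ∈ {7, 10}, s ≤ k}:
g(0) = mex{} = 0
g(1) = mex{} = 0
g(2) = mex{} = 0
g(3) = mex{} = 0
g(4) = mex{} = 0
g(5) = mex{} = 0
g(6) = mex{} = 0
g(7) = mex{0} = 1
g(8) = mex{0} = 1
g(9) = mex{0} = 1
g(10) = mex{0} = 1
g(11) = mex{0} = 1
So g(11) = 1.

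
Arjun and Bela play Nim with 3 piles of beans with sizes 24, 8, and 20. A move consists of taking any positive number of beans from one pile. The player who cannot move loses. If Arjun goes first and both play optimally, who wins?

Arjun wins

Nim-sum: 24 ⊕ 8 ⊕ 20 = 4.
The nim-sum is 4 ≠ 0, so this is an N-position: the player to move can win; Arjun has a winning move.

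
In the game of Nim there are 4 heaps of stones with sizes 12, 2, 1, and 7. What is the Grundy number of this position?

8

Compute the nim-sum pairwise:
12 ^ 2 = 14
14 ^ 1 = 15
15 ^ 7 = 8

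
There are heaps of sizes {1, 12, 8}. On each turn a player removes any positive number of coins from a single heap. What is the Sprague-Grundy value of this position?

In binary:
  0001  (1)
  1100  (12)
  1000  (8)
  ----
  0101  (5)

5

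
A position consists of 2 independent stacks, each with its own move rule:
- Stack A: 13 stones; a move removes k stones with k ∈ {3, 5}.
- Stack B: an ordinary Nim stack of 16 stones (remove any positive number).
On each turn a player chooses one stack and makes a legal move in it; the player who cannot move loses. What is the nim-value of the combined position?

Build the Grundy sequence for stack A with g(k) = mex{g(k−s) : s ∈ {3, 5}, s ≤ k}:
g(0) = mex{} = 0
g(1) = mex{} = 0
g(2) = mex{} = 0
g(3) = mex{0} = 1
g(4) = mex{0} = 1
g(5) = mex{0} = 1
g(6) = mex{0,1} = 2
g(7) = mex{0,1} = 2
g(8) = mex{1} = 0
g(9) = mex{1,2} = 0
g(10) = mex{1,2} = 0
g(11) = mex{0,2} = 1
g(12) = mex{0,2} = 1
g(13) = mex{0} = 1
So g(13) = 1.
Stack B is a plain Nim stack of size 16, so its Grundy value is 16.
By the Sprague-Grundy theorem, the Grundy value of a sum of independent games is the XOR of the component values.
Combined value = 1 ⊕ 16 = 17.

17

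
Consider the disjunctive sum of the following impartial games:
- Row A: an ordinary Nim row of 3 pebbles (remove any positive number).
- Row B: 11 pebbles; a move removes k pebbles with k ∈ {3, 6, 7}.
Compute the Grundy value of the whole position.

Row A is a plain Nim row of size 3, so its Grundy value is 3.
For row B, compute g(0), g(1), … with moves {3, 6, 7}:
g(0) = mex{} = 0
g(1) = mex{} = 0
g(2) = mex{} = 0
g(3) = mex{0} = 1
g(4) = mex{0} = 1
g(5) = mex{0} = 1
g(6) = mex{0,1} = 2
g(7) = mex{0,1} = 2
g(8) = mex{0,1} = 2
g(9) = mex{0,1,2} = 3
g(10) = mex{1,2} = 0
g(11) = mex{1,2} = 0
So g(11) = 0.
The value of a disjunctive sum is the nim-sum of the parts.
Combined value = 3 ⊕ 0 = 3.

3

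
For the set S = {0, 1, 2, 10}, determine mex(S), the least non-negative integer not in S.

The values 0, 1, 2 are all present; 3 is the first non-negative integer missing from the set.

3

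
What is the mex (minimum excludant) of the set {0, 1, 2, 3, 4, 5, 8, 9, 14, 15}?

6

The values 0, 1, 2, 3, 4, 5 are all present; 6 is the first non-negative integer missing from the set.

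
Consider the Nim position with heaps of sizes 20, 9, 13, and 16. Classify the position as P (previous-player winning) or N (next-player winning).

P-position

Compute the nim-sum pairwise:
20 ⊕ 9 = 29
29 ⊕ 13 = 16
16 ⊕ 16 = 0
The nim-sum is 0, so this is a P-position: the player to move is in a losing position under optimal play.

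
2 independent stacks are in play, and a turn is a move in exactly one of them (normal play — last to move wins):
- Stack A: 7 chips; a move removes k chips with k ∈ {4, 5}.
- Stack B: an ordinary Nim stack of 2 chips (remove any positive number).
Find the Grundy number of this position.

3

Build the Grundy sequence for stack A with g(k) = mex{g(k−s) : s ∈ {4, 5}, s ≤ k}:
k:     0  1  2  3  4  5  6  7
g(k):  0  0  0  0  1  1  1  1
So g(7) = 1.
Stack B is a plain Nim stack of size 2, so its Grundy value is 2.
By the Sprague-Grundy theorem, the Grundy value of a sum of independent games is the XOR of the component values.
Combined value = 1 XOR 2 = 3.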